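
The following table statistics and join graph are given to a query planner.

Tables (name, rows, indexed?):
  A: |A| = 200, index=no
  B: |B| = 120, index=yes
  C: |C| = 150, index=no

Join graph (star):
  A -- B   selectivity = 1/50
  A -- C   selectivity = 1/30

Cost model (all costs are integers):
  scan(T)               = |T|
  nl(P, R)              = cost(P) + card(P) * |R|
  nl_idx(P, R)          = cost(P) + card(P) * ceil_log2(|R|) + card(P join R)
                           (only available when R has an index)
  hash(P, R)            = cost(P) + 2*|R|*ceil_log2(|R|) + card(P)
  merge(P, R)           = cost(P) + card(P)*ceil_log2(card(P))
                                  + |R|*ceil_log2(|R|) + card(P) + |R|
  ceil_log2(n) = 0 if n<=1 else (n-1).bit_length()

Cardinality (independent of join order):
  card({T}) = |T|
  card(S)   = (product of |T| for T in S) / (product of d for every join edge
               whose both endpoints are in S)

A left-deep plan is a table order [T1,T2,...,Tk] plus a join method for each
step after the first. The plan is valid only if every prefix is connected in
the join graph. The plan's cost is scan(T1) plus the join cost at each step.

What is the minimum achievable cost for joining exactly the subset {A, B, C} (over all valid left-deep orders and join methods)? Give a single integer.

Selinger DP over subsets of {A,B,C}:
  {A}: scan cost=200, card=200
  {B}: scan cost=120, card=120
  {C}: scan cost=150, card=150
  {AB}: card=480; try (B,hash)→2080, (B,nl_idx)→2080, (A,merge)→2880, (B,merge)→2960, (A,hash)→3440, (A,nl)→24120 …(+1); best=2080 via (B,hash)
  {AC}: card=1000; try (C,hash)→2800, (A,merge)→3300, (C,merge)→3350, (A,hash)→3500, (A,nl)→30150, (C,nl)→30200; best=2800 via (C,hash)
  {ABC}: card=2400; try (C,hash)→4960, (B,hash)→5480, (C,merge)→8230, (B,nl_idx)→12200, (B,merge)→14760, (C,nl)→74080 …(+1); best=4960 via (C,hash)

4960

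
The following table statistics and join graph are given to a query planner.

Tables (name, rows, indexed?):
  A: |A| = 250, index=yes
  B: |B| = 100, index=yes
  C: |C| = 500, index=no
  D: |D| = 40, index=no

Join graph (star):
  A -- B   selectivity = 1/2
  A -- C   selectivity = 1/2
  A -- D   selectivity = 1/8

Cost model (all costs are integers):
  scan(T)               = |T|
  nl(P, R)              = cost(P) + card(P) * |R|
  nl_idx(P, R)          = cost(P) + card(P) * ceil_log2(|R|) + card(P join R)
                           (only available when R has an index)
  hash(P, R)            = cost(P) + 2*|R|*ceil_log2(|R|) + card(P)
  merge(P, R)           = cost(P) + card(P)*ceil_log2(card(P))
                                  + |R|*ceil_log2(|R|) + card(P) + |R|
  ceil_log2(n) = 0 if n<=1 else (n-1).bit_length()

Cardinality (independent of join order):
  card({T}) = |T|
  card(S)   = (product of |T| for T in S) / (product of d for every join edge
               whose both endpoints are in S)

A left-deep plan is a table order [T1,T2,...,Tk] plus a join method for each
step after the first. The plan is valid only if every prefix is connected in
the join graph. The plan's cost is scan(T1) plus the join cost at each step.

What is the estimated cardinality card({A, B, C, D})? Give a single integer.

Tables in S: A(250), B(100), C(500), D(40)
Edges inside S: A-B(d=2), A-C(d=2), A-D(d=8)
numerator = 250 * 100 * 500 * 40 = 500000000
denominator = 2 * 2 * 8 = 32
card(S) = 500000000 / 32 = 15625000

15625000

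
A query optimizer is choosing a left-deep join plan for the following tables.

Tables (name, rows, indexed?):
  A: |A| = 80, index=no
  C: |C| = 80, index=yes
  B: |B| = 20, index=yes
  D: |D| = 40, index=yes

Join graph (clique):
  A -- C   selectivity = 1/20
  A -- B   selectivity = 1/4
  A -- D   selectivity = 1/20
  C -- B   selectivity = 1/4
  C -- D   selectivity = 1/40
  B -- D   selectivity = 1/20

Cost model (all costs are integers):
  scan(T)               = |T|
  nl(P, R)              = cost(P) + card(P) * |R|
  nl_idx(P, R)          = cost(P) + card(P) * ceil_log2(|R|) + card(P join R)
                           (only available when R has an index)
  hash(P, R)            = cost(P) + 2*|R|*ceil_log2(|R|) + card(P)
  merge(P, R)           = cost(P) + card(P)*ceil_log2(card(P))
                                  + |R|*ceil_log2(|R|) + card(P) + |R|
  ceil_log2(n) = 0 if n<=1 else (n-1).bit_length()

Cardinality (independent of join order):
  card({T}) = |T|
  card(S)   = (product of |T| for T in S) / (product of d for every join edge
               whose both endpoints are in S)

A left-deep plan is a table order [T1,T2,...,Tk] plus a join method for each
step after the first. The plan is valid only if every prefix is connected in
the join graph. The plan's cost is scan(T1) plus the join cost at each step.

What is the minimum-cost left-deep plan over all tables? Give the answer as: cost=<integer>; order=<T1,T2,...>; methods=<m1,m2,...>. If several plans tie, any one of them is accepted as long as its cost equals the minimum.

Selinger DP (subsets sized 1..n):
  {A}: scan cost=80, card=80
  {C}: scan cost=80, card=80
  {B}: scan cost=20, card=20
  {D}: scan cost=40, card=40
  {AC}: card=320; try (C,nl_idx)→960, (C,hash)→1280, (A,hash)→1280, (C,merge)→1360, (A,merge)→1360, (C,nl)→6480 …(+1); best=960 via (C,nl_idx)
  {AB}: card=400; try (B,hash)→360, (A,merge)→780, (B,merge)→840, (B,nl_idx)→880, (A,hash)→1160, (A,nl)→1620 …(+1); best=360 via (B,hash)
  {AD}: card=160; try (D,hash)→640, (D,nl_idx)→720, (A,merge)→960, (D,merge)→1000, (A,hash)→1200, (A,nl)→3240 …(+1); best=640 via (D,hash)
  {BC}: card=400; try (B,hash)→360, (C,nl_idx)→560, (C,merge)→780, (B,merge)→840, (B,nl_idx)→880, (C,hash)→1160 …(+2); best=360 via (B,hash)
  {CD}: card=80; try (C,nl_idx)→400, (D,hash)→640, (D,nl_idx)→640, (C,merge)→960, (D,merge)→1000, (C,hash)→1200 …(+2); best=400 via (C,nl_idx)
  {BD}: card=40; try (D,nl_idx)→180, (B,hash)→280, (B,nl_idx)→280, (D,merge)→420, (B,merge)→440, (D,hash)→520 …(+2); best=180 via (D,nl_idx)
  {ABC}: card=400; try (B,hash)→1480, (C,hash)→1880, (A,hash)→1880, (B,nl_idx)→2960, (C,nl_idx)→3560, (B,merge)→4280 …(+5); best=1480 via (B,hash)
  {ACD}: card=16; try (A,hash)→1600, (A,merge)→1680, (D,hash)→1760, (C,nl_idx)→1776, (C,hash)→1920, (C,merge)→2720 …(+5); best=1600 via (A,hash)
  {ABD}: card=40; try (B,hash)→1000, (A,merge)→1100, (D,hash)→1240, (A,hash)→1340, (B,nl_idx)→1480, (B,merge)→2200 …(+5); best=1000 via (B,hash)
  {BCD}: card=20; try (C,nl_idx)→480, (B,hash)→680, (B,nl_idx)→820, (C,merge)→1100, (B,merge)→1160, (D,hash)→1240 …(+6); best=480 via (C,nl_idx)
  {ABCD}: card=1; try (A,merge)→1240, (C,nl_idx)→1281, (A,hash)→1620, (B,nl_idx)→1681, (B,merge)→1800, (B,hash)→1816 …(+9); best=1240 via (A,merge)

cost=1240; order=B,D,C,A; methods=nl_idx,nl_idx,merge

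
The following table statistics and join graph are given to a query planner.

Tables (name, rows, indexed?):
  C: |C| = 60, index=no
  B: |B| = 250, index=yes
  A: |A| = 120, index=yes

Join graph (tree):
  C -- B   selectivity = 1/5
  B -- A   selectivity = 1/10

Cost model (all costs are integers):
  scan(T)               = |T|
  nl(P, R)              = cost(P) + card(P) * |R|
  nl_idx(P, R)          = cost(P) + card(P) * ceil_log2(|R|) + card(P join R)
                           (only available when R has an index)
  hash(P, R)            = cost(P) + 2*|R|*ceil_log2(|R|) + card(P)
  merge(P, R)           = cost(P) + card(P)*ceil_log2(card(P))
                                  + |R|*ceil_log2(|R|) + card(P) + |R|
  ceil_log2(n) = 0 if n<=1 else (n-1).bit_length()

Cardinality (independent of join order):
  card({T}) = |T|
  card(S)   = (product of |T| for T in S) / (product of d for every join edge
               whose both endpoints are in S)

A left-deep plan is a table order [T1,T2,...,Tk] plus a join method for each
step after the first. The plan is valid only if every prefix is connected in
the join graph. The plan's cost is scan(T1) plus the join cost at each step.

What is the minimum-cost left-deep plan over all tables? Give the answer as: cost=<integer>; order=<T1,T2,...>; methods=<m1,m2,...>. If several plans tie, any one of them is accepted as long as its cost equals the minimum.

cost=5900; order=B,A,C; methods=hash,hash

Selinger DP (subsets sized 1..n):
  {C}: scan cost=60, card=60
  {B}: scan cost=250, card=250
  {A}: scan cost=120, card=120
  {BC}: card=3000; try (C,hash)→1220, (B,merge)→2730, (C,merge)→2920, (B,nl_idx)→3540, (B,hash)→4120, (B,nl)→15060 …(+1); best=1220 via (C,hash)
  {AB}: card=3000; try (A,hash)→2180, (B,merge)→3330, (A,merge)→3460, (B,nl_idx)→4080, (B,hash)→4240, (A,nl_idx)→5000 …(+2); best=2180 via (A,hash)
  {ABC}: card=36000; try (C,hash)→5900, (A,hash)→5900, (A,merge)→41180, (C,merge)→41600, (A,nl_idx)→58220, (C,nl)→182180 …(+1); best=5900 via (C,hash)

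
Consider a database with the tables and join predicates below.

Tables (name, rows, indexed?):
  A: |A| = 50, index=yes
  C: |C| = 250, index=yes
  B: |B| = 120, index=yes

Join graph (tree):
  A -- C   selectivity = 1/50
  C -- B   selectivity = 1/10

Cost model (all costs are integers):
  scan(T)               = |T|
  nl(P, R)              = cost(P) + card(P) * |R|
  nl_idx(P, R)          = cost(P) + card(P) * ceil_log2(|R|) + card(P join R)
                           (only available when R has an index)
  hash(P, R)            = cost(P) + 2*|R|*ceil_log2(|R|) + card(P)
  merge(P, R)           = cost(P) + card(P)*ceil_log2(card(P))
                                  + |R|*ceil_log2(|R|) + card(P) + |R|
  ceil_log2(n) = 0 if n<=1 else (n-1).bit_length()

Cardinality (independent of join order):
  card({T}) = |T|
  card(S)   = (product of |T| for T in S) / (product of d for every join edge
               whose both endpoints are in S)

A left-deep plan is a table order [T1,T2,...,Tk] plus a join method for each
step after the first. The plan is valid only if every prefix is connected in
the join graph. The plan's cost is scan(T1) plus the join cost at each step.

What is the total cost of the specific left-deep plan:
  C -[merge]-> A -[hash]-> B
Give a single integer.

step 1: scan C: cost=250, card=250
step 2: join A via merge
    card(P join A) = 250*50/(50) = 250
    cost = 250 + 250*8 + 50*6 + 250 + 50 = 2850
step 3: join B via hash
    card(P join B) = 250*120/(10) = 3000
    cost = 2850 + 2*120*7 + 250 = 4780

4780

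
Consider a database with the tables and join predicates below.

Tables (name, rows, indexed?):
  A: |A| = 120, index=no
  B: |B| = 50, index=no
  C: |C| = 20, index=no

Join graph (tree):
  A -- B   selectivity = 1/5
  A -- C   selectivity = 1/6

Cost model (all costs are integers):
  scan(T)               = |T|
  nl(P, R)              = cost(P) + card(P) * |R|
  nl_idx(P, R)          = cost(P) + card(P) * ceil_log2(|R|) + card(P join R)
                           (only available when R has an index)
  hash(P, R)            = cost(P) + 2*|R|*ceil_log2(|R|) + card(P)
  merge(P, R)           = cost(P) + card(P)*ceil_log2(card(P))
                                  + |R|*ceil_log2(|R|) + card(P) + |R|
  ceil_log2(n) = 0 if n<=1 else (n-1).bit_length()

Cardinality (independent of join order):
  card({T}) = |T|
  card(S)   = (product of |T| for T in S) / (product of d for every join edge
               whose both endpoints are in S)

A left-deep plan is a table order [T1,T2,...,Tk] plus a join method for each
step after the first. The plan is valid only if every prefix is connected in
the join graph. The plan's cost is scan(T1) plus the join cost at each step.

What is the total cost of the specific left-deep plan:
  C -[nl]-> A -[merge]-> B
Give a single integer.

6770

step 1: scan C: cost=20, card=20
step 2: join A via nl
    card(P join A) = 20*120/(6) = 400
    cost = 20 + 20*120 = 2420
step 3: join B via merge
    card(P join B) = 400*50/(5) = 4000
    cost = 2420 + 400*9 + 50*6 + 400 + 50 = 6770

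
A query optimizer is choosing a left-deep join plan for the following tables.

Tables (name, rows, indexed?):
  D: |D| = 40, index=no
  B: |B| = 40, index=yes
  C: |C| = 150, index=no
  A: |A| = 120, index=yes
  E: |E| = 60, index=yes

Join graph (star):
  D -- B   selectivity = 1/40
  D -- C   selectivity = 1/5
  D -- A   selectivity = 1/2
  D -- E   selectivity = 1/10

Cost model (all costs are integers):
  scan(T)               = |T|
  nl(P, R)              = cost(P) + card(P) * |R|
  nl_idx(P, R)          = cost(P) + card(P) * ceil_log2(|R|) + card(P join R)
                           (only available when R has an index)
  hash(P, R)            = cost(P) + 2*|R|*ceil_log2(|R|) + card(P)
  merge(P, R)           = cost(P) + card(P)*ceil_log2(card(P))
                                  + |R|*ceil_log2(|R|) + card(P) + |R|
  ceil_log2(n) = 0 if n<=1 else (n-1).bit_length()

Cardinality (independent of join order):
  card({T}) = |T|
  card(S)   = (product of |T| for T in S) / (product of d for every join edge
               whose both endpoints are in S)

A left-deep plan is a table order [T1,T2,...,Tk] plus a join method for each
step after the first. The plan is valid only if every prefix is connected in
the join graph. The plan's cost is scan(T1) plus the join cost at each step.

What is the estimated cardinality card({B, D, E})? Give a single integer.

Tables in S: B(40), D(40), E(60)
Edges inside S: D-B(d=40), D-E(d=10)
numerator = 40 * 40 * 60 = 96000
denominator = 40 * 10 = 400
card(S) = 96000 / 400 = 240

240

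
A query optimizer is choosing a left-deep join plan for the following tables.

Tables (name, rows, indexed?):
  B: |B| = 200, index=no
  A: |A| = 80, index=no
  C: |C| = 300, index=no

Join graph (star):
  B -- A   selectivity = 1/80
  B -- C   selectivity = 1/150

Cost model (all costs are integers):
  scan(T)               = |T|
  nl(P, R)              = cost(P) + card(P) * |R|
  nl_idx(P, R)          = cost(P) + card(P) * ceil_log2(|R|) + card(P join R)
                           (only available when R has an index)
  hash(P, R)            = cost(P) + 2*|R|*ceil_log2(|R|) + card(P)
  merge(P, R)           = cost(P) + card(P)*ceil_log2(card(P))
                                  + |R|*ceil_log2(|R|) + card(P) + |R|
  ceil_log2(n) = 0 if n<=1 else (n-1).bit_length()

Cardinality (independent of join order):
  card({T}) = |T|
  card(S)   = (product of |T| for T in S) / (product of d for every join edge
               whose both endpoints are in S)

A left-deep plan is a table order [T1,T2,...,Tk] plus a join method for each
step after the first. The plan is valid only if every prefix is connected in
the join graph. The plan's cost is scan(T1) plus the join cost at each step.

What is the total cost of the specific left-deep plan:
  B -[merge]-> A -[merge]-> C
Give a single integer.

7440

step 1: scan B: cost=200, card=200
step 2: join A via merge
    card(P join A) = 200*80/(80) = 200
    cost = 200 + 200*8 + 80*7 + 200 + 80 = 2640
step 3: join C via merge
    card(P join C) = 200*300/(150) = 400
    cost = 2640 + 200*8 + 300*9 + 200 + 300 = 7440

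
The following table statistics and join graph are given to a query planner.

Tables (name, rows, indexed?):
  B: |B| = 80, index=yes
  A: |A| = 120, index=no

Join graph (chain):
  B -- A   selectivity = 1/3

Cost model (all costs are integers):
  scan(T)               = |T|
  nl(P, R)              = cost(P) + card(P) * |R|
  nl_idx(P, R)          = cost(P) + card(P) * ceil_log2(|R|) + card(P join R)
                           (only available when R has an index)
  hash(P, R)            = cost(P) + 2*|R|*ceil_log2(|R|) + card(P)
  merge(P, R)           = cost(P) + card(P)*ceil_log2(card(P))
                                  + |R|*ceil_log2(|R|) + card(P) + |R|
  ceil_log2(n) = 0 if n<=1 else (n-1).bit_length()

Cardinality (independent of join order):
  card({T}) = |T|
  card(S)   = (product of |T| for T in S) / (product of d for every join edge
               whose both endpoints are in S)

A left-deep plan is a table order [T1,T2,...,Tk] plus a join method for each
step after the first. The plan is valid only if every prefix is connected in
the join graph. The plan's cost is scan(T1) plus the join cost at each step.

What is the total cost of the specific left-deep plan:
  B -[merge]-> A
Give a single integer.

1680

step 1: scan B: cost=80, card=80
step 2: join A via merge
    card(P join A) = 80*120/(3) = 3200
    cost = 80 + 80*7 + 120*7 + 80 + 120 = 1680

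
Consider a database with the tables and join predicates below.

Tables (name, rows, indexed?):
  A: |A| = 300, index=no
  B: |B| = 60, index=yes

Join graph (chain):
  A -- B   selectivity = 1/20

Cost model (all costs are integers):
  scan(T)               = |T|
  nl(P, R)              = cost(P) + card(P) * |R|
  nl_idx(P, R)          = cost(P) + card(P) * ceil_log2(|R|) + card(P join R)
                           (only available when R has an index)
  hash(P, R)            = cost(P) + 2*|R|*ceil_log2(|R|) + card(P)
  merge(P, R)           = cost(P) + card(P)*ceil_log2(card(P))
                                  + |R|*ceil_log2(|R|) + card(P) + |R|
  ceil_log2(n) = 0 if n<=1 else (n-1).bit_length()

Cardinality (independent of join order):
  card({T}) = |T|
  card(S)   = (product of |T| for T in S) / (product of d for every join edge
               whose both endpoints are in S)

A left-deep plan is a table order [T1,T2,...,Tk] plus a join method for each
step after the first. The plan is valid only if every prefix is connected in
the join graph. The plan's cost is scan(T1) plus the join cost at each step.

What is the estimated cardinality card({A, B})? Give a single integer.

Tables in S: A(300), B(60)
Edges inside S: A-B(d=20)
numerator = 300 * 60 = 18000
denominator = 20 = 20
card(S) = 18000 / 20 = 900

900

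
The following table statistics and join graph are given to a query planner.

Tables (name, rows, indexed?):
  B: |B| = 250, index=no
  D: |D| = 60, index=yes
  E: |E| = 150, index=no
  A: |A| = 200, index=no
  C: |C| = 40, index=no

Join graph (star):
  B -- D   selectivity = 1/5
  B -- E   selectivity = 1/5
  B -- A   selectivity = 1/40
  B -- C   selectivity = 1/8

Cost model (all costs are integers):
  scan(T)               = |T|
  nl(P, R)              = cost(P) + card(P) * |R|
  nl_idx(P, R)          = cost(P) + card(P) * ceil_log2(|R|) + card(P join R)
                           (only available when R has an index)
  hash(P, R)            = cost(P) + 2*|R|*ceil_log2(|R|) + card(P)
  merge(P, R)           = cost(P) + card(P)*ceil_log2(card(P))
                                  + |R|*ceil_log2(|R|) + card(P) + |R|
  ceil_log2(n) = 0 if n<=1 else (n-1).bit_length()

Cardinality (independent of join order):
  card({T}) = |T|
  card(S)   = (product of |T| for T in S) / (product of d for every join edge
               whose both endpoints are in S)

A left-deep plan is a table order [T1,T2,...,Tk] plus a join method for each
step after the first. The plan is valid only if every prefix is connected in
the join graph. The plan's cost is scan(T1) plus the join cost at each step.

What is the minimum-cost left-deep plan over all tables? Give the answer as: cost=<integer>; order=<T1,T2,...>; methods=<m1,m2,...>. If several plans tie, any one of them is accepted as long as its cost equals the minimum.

cost=89800; order=B,A,C,D,E; methods=hash,hash,hash,hash

Selinger DP (subsets sized 1..n):
  {B}: scan cost=250, card=250
  {D}: scan cost=60, card=60
  {E}: scan cost=150, card=150
  {A}: scan cost=200, card=200
  {C}: scan cost=40, card=40
  {BD}: card=3000; try (D,hash)→1220, (B,merge)→2730, (D,merge)→2920, (B,hash)→4120, (D,nl_idx)→4750, (B,nl)→15060 …(+1); best=1220 via (D,hash)
  {BE}: card=7500; try (E,hash)→2900, (B,merge)→3750, (E,merge)→3850, (B,hash)→4300, (B,nl)→37650, (E,nl)→37750; best=2900 via (E,hash)
  {AB}: card=1250; try (A,hash)→3700, (B,merge)→4250, (A,merge)→4300, (B,hash)→4400, (B,nl)→50200, (A,nl)→50250; best=3700 via (A,hash)
  {BC}: card=1250; try (C,hash)→980, (B,merge)→2570, (C,merge)→2780, (B,hash)→4080, (B,nl)→10040, (C,nl)→10250; best=980 via (C,hash)
  {BDE}: card=90000; try (E,hash)→6620, (D,hash)→11120, (E,merge)→41570, (D,merge)→108320, (D,nl_idx)→137900, (E,nl)→451220 …(+1); best=6620 via (E,hash)
  {ABD}: card=15000; try (D,hash)→5670, (A,hash)→7420, (D,merge)→19120, (D,nl_idx)→26200, (A,merge)→42020, (D,nl)→78700 …(+1); best=5670 via (D,hash)
  {BCD}: card=15000; try (D,hash)→2950, (C,hash)→4700, (D,merge)→16400, (D,nl_idx)→23480, (C,merge)→40500, (D,nl)→75980 …(+1); best=2950 via (D,hash)
  {ABE}: card=37500; try (E,hash)→7350, (A,hash)→13600, (E,merge)→20050, (A,merge)→109700, (E,nl)→191200, (A,nl)→1502900; best=7350 via (E,hash)
  {BCE}: card=37500; try (E,hash)→4630, (C,hash)→10880, (E,merge)→17330, (C,merge)→108180, (E,nl)→188480, (C,nl)→302900; best=4630 via (E,hash)
  {ABC}: card=6250; try (C,hash)→5430, (A,hash)→5430, (A,merge)→17780, (C,merge)→18980, (C,nl)→53700, (A,nl)→250980; best=5430 via (C,hash)
  {ABDE}: card=450000; try (E,hash)→23070, (D,hash)→45570, (A,hash)→99820, (E,merge)→232020, (D,merge)→645270, (D,nl_idx)→682350 …(+4); best=23070 via (E,hash)
  {BCDE}: card=450000; try (E,hash)→20350, (D,hash)→42850, (C,hash)→97100, (E,merge)→229300, (D,merge)→642550, (D,nl_idx)→679630 …(+4); best=20350 via (E,hash)
  {ABCD}: card=75000; try (D,hash)→12400, (C,hash)→21150, (A,hash)→21150, (D,merge)→93350, (D,nl_idx)→117930, (A,merge)→229750 …(+4); best=12400 via (D,hash)
  {ABCE}: card=187500; try (E,hash)→14080, (C,hash)→45330, (A,hash)→45330, (E,merge)→94280, (A,merge)→643930, (C,merge)→645130 …(+3); best=14080 via (E,hash)
  {ABCDE}: card=2250000; try (E,hash)→89800, (D,hash)→202300, (C,hash)→473550, (A,hash)→473550, (E,merge)→1363750, (D,nl_idx)→3389080 …(+7); best=89800 via (E,hash)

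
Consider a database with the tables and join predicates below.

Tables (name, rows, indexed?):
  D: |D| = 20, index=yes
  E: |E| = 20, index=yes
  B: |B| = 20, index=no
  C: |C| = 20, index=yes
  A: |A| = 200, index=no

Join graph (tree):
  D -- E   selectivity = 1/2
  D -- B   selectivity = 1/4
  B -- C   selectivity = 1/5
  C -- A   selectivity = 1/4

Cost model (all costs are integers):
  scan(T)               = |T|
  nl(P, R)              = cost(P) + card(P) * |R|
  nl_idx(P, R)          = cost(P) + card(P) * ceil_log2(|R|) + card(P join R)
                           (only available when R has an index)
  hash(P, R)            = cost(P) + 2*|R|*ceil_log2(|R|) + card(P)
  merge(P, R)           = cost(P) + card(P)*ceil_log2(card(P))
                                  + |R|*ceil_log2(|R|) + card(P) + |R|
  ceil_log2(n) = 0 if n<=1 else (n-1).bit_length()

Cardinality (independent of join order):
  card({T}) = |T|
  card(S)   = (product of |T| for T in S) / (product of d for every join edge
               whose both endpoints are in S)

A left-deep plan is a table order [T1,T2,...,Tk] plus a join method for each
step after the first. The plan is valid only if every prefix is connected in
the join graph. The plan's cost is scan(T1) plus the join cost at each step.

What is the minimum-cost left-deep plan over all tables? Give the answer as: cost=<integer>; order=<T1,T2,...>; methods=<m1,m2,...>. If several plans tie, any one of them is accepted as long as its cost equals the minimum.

Selinger DP (subsets sized 1..n):
  {D}: scan cost=20, card=20
  {E}: scan cost=20, card=20
  {B}: scan cost=20, card=20
  {C}: scan cost=20, card=20
  {A}: scan cost=200, card=200
  {DE}: card=200; try (E,hash)→240, (D,hash)→240, (E,merge)→260, (D,merge)→260, (E,nl_idx)→320, (D,nl_idx)→320 …(+2); best=240 via (E,hash)
  {BD}: card=100; try (D,nl_idx)→220, (D,hash)→240, (B,hash)→240, (D,merge)→260, (B,merge)→260, (D,nl)→420 …(+1); best=220 via (D,nl_idx)
  {BC}: card=80; try (C,nl_idx)→200, (C,hash)→240, (B,hash)→240, (C,merge)→260, (B,merge)→260, (C,nl)→420 …(+1); best=200 via (C,nl_idx)
  {AC}: card=1000; try (C,hash)→600, (A,merge)→1940, (C,merge)→2120, (C,nl_idx)→2200, (A,hash)→3240, (A,nl)→4020 …(+1); best=600 via (C,hash)
  {BDE}: card=1000; try (E,hash)→520, (B,hash)→640, (E,merge)→1140, (E,nl_idx)→1720, (B,merge)→2160, (E,nl)→2220 …(+1); best=520 via (E,hash)
  {BCD}: card=400; try (D,hash)→480, (C,hash)→520, (D,merge)→960, (D,nl_idx)→1000, (C,nl_idx)→1120, (C,merge)→1140 …(+2); best=480 via (D,hash)
  {ABC}: card=4000; try (B,hash)→1800, (A,merge)→2640, (A,hash)→3480, (B,merge)→11720, (A,nl)→16200, (B,nl)→20600; best=1800 via (B,hash)
  {BCDE}: card=4000; try (E,hash)→1080, (C,hash)→1720, (E,merge)→4600, (E,nl_idx)→6480, (E,nl)→8480, (C,nl_idx)→9520 …(+2); best=1080 via (E,hash)
  {ABCD}: card=20000; try (A,hash)→4080, (D,hash)→6000, (A,merge)→6280, (D,nl_idx)→41800, (D,merge)→53920, (A,nl)→80480 …(+1); best=4080 via (A,hash)
  {ABCDE}: card=200000; try (A,hash)→8280, (E,hash)→24280, (A,merge)→54880, (E,nl_idx)→304080, (E,merge)→324200, (E,nl)→404080 …(+1); best=8280 via (A,hash)

cost=8280; order=B,C,D,E,A; methods=nl_idx,hash,hash,hash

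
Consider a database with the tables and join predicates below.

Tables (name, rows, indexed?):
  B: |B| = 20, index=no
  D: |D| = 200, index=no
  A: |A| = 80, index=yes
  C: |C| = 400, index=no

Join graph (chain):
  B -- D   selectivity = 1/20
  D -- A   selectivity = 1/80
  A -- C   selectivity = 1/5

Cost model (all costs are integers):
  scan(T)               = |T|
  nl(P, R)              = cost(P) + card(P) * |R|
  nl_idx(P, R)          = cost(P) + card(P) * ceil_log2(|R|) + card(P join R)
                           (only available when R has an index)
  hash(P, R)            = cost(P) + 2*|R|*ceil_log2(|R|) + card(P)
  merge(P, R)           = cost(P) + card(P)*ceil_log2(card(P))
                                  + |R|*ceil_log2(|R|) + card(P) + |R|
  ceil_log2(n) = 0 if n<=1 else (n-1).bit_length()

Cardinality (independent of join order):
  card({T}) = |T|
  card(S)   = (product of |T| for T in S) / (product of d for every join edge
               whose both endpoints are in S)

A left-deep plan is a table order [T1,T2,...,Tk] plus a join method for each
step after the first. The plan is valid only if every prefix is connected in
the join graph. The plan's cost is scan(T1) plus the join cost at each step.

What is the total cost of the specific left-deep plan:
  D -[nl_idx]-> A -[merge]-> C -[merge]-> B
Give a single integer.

247720

step 1: scan D: cost=200, card=200
step 2: join A via nl_idx
    card(P join A) = 200*80/(80) = 200
    cost = 200 + 200*7 + 200 = 1800
step 3: join C via merge
    card(P join C) = 200*400/(5) = 16000
    cost = 1800 + 200*8 + 400*9 + 200 + 400 = 7600
step 4: join B via merge
    card(P join B) = 16000*20/(20) = 16000
    cost = 7600 + 16000*14 + 20*5 + 16000 + 20 = 247720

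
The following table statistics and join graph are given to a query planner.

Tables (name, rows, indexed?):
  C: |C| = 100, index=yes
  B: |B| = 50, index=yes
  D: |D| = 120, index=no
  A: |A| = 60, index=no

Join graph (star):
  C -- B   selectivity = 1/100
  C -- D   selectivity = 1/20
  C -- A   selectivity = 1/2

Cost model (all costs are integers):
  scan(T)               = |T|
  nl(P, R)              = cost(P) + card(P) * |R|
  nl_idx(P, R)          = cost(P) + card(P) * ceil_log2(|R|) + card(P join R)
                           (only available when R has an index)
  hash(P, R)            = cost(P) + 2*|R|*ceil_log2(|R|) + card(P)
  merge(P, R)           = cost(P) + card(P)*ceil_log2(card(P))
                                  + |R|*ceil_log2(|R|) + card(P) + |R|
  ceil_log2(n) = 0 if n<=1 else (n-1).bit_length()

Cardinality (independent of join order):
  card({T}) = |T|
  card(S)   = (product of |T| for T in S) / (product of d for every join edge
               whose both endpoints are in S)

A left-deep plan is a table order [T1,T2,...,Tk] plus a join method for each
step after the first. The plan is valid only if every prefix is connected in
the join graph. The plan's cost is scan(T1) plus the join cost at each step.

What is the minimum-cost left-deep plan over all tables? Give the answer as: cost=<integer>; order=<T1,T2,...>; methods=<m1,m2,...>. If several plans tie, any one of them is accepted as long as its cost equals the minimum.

cost=2780; order=B,C,D,A; methods=nl_idx,merge,hash

Selinger DP (subsets sized 1..n):
  {C}: scan cost=100, card=100
  {B}: scan cost=50, card=50
  {D}: scan cost=120, card=120
  {A}: scan cost=60, card=60
  {BC}: card=50; try (C,nl_idx)→450, (B,nl_idx)→750, (B,hash)→800, (C,merge)→1200, (B,merge)→1250, (C,hash)→1500 …(+2); best=450 via (C,nl_idx)
  {CD}: card=600; try (C,nl_idx)→1560, (C,hash)→1640, (D,merge)→1860, (D,hash)→1880, (C,merge)→1880, (D,nl)→12100 …(+1); best=1560 via (C,nl_idx)
  {AC}: card=3000; try (A,hash)→920, (C,merge)→1280, (A,merge)→1320, (C,hash)→1520, (C,nl_idx)→3480, (C,nl)→6060 …(+1); best=920 via (A,hash)
  {BCD}: card=300; try (D,merge)→1760, (D,hash)→2180, (B,hash)→2760, (B,nl_idx)→5460, (D,nl)→6450, (B,merge)→8510 …(+1); best=1760 via (D,merge)
  {ABC}: card=1500; try (A,hash)→1220, (A,merge)→1220, (A,nl)→3450, (B,hash)→4520, (B,nl_idx)→20420, (B,merge)→40270 …(+1); best=1220 via (A,hash)
  {ACD}: card=18000; try (A,hash)→2880, (D,hash)→5600, (A,merge)→8580, (A,nl)→37560, (D,merge)→40880, (D,nl)→360920; best=2880 via (A,hash)
  {ABCD}: card=9000; try (A,hash)→2780, (D,hash)→4400, (A,merge)→5180, (A,nl)→19760, (D,merge)→20180, (B,hash)→21480 …(+4); best=2780 via (A,hash)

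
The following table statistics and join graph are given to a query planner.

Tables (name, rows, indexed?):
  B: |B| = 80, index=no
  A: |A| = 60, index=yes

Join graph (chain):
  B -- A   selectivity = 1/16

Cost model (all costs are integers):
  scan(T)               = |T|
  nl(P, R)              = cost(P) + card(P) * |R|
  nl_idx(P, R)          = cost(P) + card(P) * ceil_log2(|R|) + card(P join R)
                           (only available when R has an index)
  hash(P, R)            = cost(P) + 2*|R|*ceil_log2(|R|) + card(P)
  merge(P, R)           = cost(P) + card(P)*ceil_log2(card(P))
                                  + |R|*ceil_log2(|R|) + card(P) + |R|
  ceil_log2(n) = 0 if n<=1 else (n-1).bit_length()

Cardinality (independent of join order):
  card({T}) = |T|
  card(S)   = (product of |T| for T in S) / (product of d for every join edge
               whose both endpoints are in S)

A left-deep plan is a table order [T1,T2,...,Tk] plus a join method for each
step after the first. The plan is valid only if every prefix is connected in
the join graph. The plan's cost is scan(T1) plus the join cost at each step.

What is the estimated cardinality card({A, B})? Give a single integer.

Tables in S: A(60), B(80)
Edges inside S: B-A(d=16)
numerator = 60 * 80 = 4800
denominator = 16 = 16
card(S) = 4800 / 16 = 300

300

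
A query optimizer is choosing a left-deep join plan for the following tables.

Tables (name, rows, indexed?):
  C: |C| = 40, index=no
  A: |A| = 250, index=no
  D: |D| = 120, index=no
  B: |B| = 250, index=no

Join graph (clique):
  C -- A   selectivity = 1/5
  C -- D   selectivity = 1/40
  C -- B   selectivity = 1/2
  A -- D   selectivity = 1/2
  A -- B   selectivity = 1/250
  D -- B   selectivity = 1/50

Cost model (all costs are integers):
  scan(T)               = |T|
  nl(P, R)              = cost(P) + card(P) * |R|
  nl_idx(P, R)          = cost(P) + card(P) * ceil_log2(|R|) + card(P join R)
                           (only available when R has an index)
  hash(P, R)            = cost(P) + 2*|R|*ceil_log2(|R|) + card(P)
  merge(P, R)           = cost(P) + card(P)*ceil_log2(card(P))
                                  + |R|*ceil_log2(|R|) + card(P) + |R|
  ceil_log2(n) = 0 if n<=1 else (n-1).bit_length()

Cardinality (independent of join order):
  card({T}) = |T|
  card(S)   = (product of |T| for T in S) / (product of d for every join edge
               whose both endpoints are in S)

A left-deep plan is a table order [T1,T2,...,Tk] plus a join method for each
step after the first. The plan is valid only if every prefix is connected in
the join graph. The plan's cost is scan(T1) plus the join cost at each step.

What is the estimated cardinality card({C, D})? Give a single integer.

Tables in S: C(40), D(120)
Edges inside S: C-D(d=40)
numerator = 40 * 120 = 4800
denominator = 40 = 40
card(S) = 4800 / 40 = 120

120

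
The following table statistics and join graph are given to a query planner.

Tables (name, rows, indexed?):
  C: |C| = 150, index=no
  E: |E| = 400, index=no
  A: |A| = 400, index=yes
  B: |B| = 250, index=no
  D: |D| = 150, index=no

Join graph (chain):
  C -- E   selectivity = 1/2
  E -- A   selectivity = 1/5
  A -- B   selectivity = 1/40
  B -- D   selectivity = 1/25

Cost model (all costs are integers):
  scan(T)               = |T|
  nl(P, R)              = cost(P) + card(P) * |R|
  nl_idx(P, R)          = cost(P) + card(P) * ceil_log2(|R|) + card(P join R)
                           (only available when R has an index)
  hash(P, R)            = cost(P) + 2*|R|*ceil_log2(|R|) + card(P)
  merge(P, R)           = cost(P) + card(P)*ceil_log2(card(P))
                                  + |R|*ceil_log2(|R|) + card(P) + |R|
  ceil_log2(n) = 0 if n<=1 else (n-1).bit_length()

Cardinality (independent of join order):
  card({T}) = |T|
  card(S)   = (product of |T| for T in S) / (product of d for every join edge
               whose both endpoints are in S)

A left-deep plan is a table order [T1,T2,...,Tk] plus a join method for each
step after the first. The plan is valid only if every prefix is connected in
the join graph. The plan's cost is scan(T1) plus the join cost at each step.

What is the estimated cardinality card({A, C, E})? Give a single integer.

2400000

Tables in S: A(400), C(150), E(400)
Edges inside S: C-E(d=2), E-A(d=5)
numerator = 400 * 150 * 400 = 24000000
denominator = 2 * 5 = 10
card(S) = 24000000 / 10 = 2400000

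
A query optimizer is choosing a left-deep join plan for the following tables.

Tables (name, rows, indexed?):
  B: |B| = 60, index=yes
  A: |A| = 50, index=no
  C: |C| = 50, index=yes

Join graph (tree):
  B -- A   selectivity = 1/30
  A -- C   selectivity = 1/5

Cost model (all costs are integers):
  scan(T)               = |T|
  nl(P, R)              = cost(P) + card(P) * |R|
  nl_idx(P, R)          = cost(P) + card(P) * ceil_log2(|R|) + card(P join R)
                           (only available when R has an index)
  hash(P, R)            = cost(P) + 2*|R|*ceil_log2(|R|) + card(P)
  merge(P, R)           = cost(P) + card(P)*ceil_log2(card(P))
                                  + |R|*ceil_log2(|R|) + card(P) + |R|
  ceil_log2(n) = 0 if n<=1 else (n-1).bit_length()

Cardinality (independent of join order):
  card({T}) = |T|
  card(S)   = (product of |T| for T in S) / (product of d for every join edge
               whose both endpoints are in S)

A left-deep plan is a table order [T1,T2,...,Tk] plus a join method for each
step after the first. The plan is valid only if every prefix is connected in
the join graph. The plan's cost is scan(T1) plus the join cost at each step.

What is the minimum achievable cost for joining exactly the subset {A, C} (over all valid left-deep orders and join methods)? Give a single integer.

700

Selinger DP over subsets of {A,C}:
  {A}: scan cost=50, card=50
  {C}: scan cost=50, card=50
  {AC}: card=500; try (C,hash)→700, (A,hash)→700, (C,merge)→750, (A,merge)→750, (C,nl_idx)→850, (C,nl)→2550 …(+1); best=700 via (C,hash)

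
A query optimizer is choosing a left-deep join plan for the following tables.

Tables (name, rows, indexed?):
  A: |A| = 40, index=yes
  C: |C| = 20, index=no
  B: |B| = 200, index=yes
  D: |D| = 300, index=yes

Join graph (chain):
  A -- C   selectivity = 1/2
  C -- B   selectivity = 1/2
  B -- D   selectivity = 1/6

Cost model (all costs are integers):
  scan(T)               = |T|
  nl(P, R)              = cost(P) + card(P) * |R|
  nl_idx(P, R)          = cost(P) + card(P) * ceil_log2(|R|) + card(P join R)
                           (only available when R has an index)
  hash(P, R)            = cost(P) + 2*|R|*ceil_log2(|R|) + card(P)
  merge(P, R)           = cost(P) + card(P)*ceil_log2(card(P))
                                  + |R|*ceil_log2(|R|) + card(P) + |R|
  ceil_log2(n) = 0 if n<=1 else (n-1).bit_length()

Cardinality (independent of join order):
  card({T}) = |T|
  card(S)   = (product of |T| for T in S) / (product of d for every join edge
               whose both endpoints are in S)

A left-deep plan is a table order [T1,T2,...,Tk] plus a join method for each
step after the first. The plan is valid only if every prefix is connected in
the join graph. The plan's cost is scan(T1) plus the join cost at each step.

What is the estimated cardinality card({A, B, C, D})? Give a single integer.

2000000

Tables in S: A(40), B(200), C(20), D(300)
Edges inside S: A-C(d=2), C-B(d=2), B-D(d=6)
numerator = 40 * 200 * 20 * 300 = 48000000
denominator = 2 * 2 * 6 = 24
card(S) = 48000000 / 24 = 2000000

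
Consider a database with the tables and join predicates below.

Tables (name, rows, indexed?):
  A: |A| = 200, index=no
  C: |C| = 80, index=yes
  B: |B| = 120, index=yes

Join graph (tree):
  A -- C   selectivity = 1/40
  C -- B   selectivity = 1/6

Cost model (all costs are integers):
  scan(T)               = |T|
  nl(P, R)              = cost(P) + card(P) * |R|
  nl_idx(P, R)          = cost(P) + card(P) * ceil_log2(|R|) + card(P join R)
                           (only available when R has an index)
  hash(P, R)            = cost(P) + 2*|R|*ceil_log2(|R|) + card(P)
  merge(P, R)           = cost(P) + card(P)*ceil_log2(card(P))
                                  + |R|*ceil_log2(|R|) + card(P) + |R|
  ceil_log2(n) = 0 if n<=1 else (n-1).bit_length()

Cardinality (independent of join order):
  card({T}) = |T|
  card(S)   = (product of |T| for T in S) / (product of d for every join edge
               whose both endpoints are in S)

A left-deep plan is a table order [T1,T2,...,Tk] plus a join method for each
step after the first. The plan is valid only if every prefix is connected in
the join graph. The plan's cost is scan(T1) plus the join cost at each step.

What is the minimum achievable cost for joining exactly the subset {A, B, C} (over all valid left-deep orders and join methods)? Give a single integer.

3600

Selinger DP over subsets of {A,B,C}:
  {A}: scan cost=200, card=200
  {C}: scan cost=80, card=80
  {B}: scan cost=120, card=120
  {AC}: card=400; try (C,hash)→1520, (C,nl_idx)→2000, (A,merge)→2520, (C,merge)→2640, (A,hash)→3360, (A,nl)→16080 …(+1); best=1520 via (C,hash)
  {BC}: card=1600; try (C,hash)→1360, (B,merge)→1680, (C,merge)→1720, (B,hash)→1840, (B,nl_idx)→2240, (C,nl_idx)→2560 …(+2); best=1360 via (C,hash)
  {ABC}: card=8000; try (B,hash)→3600, (A,hash)→6160, (B,merge)→6480, (B,nl_idx)→12320, (A,merge)→22360, (B,nl)→49520 …(+1); best=3600 via (B,hash)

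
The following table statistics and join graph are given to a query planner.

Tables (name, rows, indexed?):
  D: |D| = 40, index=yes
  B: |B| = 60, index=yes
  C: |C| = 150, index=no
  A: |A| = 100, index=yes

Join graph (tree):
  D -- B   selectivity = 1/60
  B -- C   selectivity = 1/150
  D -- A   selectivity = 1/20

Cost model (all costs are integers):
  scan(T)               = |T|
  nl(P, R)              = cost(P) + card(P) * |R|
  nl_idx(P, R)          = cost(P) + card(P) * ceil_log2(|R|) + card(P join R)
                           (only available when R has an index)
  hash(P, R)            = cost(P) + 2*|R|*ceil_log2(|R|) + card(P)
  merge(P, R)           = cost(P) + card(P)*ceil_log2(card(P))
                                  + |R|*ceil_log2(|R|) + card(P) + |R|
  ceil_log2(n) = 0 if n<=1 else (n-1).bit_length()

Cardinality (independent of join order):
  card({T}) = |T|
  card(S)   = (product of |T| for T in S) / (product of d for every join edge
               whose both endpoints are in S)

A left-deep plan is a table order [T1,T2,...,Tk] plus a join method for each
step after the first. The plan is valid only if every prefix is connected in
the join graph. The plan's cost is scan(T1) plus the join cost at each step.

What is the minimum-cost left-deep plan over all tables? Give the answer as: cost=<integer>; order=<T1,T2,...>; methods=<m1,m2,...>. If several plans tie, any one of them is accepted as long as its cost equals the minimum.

Selinger DP (subsets sized 1..n):
  {D}: scan cost=40, card=40
  {B}: scan cost=60, card=60
  {C}: scan cost=150, card=150
  {A}: scan cost=100, card=100
  {BD}: card=40; try (B,nl_idx)→320, (D,nl_idx)→460, (D,hash)→600, (B,merge)→740, (D,merge)→760, (B,hash)→800 …(+2); best=320 via (B,nl_idx)
  {AD}: card=200; try (A,nl_idx)→520, (D,hash)→680, (D,nl_idx)→900, (A,merge)→1120, (D,merge)→1180, (A,hash)→1480 …(+2); best=520 via (A,nl_idx)
  {BC}: card=60; try (B,hash)→1020, (B,nl_idx)→1110, (C,merge)→1830, (B,merge)→1920, (C,hash)→2520, (C,nl)→9060 …(+1); best=1020 via (B,hash)
  {BCD}: card=40; try (D,nl_idx)→1420, (D,hash)→1560, (D,merge)→1720, (C,merge)→1950, (C,hash)→2760, (D,nl)→3420 …(+1); best=1420 via (D,nl_idx)
  {ABD}: card=200; try (A,nl_idx)→800, (A,merge)→1400, (B,hash)→1440, (A,hash)→1760, (B,nl_idx)→1920, (B,merge)→2740 …(+2); best=800 via (A,nl_idx)
  {ABCD}: card=200; try (A,nl_idx)→1900, (A,merge)→2500, (A,hash)→2860, (C,hash)→3400, (C,merge)→3950, (A,nl)→5420 …(+1); best=1900 via (A,nl_idx)

cost=1900; order=C,B,D,A; methods=hash,nl_idx,nl_idx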